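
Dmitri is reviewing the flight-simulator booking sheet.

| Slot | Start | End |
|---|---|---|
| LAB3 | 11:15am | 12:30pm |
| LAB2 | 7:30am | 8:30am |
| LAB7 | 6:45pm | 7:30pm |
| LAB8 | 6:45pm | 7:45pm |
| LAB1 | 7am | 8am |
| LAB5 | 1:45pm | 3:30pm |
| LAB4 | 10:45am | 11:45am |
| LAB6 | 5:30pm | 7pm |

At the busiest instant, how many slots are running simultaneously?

Walk through starts and ends in time order (an end at T is processed before a start at T):
7am start LAB1 → 1
7:30am start LAB2 → 2
8am end LAB1 → 1
8:30am end LAB2 → 0
10:45am start LAB4 → 1
11:15am start LAB3 → 2
11:45am end LAB4 → 1
12:30pm end LAB3 → 0
1:45pm start LAB5 → 1
3:30pm end LAB5 → 0
5:30pm start LAB6 → 1
6:45pm start LAB7 → 2
6:45pm start LAB8 → 3
7pm end LAB6 → 2
7:30pm end LAB7 → 1
7:45pm end LAB8 → 0
Peak is 3, at 6:45pm (LAB6, LAB7, LAB8).

3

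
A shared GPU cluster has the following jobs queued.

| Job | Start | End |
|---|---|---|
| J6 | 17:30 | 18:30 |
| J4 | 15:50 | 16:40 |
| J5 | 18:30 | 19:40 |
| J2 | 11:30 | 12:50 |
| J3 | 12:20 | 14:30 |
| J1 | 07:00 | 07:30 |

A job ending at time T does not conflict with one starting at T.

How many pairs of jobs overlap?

1

Sorted by start: J1, J2, J3, J4, J6, J5.
J2 starts after J1 ends — done with J1.
J3 starts before J2 ends → J2 and J3 overlap.
J4 starts after J2 ends — done with J2.
J4 starts after J3 ends — done with J3.
J6 starts after J4 ends — done with J4.
J5 starts exactly when J6 ends (back-to-back, no overlap).
Overlapping pairs: J2 & J3 — 1 in total.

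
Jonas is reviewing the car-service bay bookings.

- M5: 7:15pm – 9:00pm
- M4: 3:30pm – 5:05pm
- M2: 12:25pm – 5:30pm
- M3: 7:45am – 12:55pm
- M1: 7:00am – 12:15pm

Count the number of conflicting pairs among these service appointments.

Sorted by start: M1, M3, M2, M4, M5.
M3 starts before M1 ends → M1 and M3 overlap.
M2 starts after M1 ends, so M1 has no further overlaps.
M2 starts before M3 ends → M3 and M2 overlap.
M4 starts after M3 ends, so M3 has no further overlaps.
M4 starts before M2 ends → M2 and M4 overlap.
M5 starts after M2 ends.
M5 starts after M4 ends.
Overlapping pairs: M1 & M3, M2 & M3, M2 & M4 — 3 in total.

3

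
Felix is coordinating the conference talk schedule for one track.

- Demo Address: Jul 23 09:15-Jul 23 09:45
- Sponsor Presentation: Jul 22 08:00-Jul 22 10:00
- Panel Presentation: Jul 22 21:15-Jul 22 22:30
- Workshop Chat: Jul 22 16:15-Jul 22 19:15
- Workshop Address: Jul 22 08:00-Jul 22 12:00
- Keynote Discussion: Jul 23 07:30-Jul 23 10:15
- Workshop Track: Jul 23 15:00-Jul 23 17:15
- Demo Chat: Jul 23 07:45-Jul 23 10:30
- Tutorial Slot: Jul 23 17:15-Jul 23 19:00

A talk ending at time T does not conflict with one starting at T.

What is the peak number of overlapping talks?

3

Sweep the timeline, counting +1 at each start and −1 at each end (ends before starts at a tie):
Jul 22 08:00 start Sponsor Presentation → 1
Jul 22 08:00 start Workshop Address → 2
Jul 22 10:00 end Sponsor Presentation → 1
Jul 22 12:00 end Workshop Address → 0
Jul 22 16:15 start Workshop Chat → 1
Jul 22 19:15 end Workshop Chat → 0
Jul 22 21:15 start Panel Presentation → 1
Jul 22 22:30 end Panel Presentation → 0
Jul 23 07:30 start Keynote Discussion → 1
Jul 23 07:45 start Demo Chat → 2
Jul 23 09:15 start Demo Address → 3
Jul 23 09:45 end Demo Address → 2
Jul 23 10:15 end Keynote Discussion → 1
Jul 23 10:30 end Demo Chat → 0
Jul 23 15:00 start Workshop Track → 1
Jul 23 17:15 end Workshop Track → 0
Jul 23 17:15 start Tutorial Slot → 1
Jul 23 19:00 end Tutorial Slot → 0
Peak is 3, at Jul 23 09:15 (Demo Address, Demo Chat, Keynote Discussion).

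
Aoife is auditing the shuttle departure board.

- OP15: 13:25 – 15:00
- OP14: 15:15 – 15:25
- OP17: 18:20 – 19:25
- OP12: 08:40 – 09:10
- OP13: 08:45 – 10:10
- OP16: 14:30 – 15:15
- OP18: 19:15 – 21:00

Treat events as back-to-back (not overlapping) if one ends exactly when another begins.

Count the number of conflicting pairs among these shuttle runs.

3

Sorted by start: OP12, OP13, OP15, OP16, OP14, OP17, OP18.
OP13 starts before OP12 ends → OP12 and OP13 overlap.
OP15 starts after OP12 ends; OP12 is clear from here.
OP15 starts after OP13 ends; OP13 is clear from here.
OP16 starts before OP15 ends → OP15 and OP16 overlap.
OP14 starts after OP15 ends; OP15 is clear from here.
OP14 starts exactly when OP16 ends (back-to-back, no overlap); OP16 is clear from here.
OP17 starts after OP14 ends; OP14 is clear from here.
OP18 starts before OP17 ends → OP17 and OP18 overlap.
Overlapping pairs: OP12 & OP13, OP15 & OP16, OP17 & OP18 — 3 in total.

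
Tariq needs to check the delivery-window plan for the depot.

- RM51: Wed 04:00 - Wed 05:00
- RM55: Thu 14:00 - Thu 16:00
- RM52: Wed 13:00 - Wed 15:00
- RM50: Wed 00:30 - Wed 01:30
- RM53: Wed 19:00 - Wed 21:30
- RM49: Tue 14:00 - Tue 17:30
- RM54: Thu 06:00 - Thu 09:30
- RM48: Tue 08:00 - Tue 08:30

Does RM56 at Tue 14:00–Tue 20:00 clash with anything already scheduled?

RM48: ends Tue 08:30 at or before RM56 starts Tue 14:00 → clear.
RM49: starts Tue 14:00 before RM56 ends Tue 20:00, and ends Tue 17:30 after RM56 starts Tue 14:00 → overlap.
RM50: starts Wed 00:30 at or after RM56 ends Tue 20:00 → clear.
RM51: starts Wed 04:00 at or after RM56 ends Tue 20:00 → clear.
RM52: starts Wed 13:00 at or after RM56 ends Tue 20:00 → clear.
RM53: starts Wed 19:00 at or after RM56 ends Tue 20:00 → clear.
RM54: starts Thu 06:00 at or after RM56 ends Tue 20:00 → clear.
RM55: starts Thu 14:00 at or after RM56 ends Tue 20:00 → clear.
RM56 overlaps RM49.

Yes — it overlaps RM49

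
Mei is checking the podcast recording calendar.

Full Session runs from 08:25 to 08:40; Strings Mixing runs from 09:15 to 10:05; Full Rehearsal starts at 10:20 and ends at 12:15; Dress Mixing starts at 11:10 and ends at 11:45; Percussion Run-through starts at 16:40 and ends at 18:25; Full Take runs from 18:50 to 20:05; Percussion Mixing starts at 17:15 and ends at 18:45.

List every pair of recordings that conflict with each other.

Dress Mixing & Full Rehearsal, Percussion Mixing & Percussion Run-through

Sorted by start: Full Session, Strings Mixing, Full Rehearsal, Dress Mixing, Percussion Run-through, Percussion Mixing, Full Take.
Strings Mixing starts after Full Session ends, so Full Session has no further overlaps.
Full Rehearsal starts after Strings Mixing ends, so Strings Mixing has no further overlaps.
Dress Mixing starts before Full Rehearsal ends → Full Rehearsal and Dress Mixing overlap.
Percussion Run-through starts after Full Rehearsal ends, so Full Rehearsal has no further overlaps.
Percussion Run-through starts after Dress Mixing ends, so Dress Mixing has no further overlaps.
Percussion Mixing starts before Percussion Run-through ends → Percussion Run-through and Percussion Mixing overlap.
Full Take starts after Percussion Run-through ends.
Full Take starts after Percussion Mixing ends.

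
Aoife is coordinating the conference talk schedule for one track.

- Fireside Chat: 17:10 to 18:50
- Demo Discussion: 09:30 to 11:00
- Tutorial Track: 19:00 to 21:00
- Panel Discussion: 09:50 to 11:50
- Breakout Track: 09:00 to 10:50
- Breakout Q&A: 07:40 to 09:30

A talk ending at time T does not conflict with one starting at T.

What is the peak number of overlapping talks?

Walk through starts and ends in time order (an end at T is processed before a start at T):
07:40 start Breakout Q&A → 1
09:00 start Breakout Track → 2
09:30 end Breakout Q&A → 1
09:30 start Demo Discussion → 2
09:50 start Panel Discussion → 3
10:50 end Breakout Track → 2
11:00 end Demo Discussion → 1
11:50 end Panel Discussion → 0
17:10 start Fireside Chat → 1
18:50 end Fireside Chat → 0
19:00 start Tutorial Track → 1
21:00 end Tutorial Track → 0
Peak is 3, at 09:50 (Breakout Track, Demo Discussion, Panel Discussion).

3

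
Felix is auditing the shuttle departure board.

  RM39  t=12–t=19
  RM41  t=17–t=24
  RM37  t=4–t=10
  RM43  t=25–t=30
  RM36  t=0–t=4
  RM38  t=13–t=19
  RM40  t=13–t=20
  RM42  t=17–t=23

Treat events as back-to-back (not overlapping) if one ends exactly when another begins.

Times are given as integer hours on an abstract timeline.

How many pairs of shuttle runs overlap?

10

Sorted by start: RM36, RM37, RM39, RM38, RM40, RM41, RM42, RM43.
RM37 starts exactly when RM36 ends (back-to-back, no overlap), so nothing later overlaps RM36 either.
RM39 starts after RM37 ends, so nothing later overlaps RM37 either.
RM38 starts before RM39 ends → RM39 and RM38 overlap.
RM40 starts before RM39 ends → RM39 and RM40 overlap.
RM41 starts before RM39 ends → RM39 and RM41 overlap.
RM42 starts before RM39 ends → RM39 and RM42 overlap.
RM43 starts after RM39 ends.
RM40 starts before RM38 ends → RM38 and RM40 overlap.
RM41 starts before RM38 ends → RM38 and RM41 overlap.
RM42 starts before RM38 ends → RM38 and RM42 overlap.
RM43 starts after RM38 ends.
RM41 starts before RM40 ends → RM40 and RM41 overlap.
RM42 starts before RM40 ends → RM40 and RM42 overlap.
RM43 starts after RM40 ends.
RM42 starts before RM41 ends → RM41 and RM42 overlap.
RM43 starts after RM41 ends.
RM43 starts after RM42 ends.
Overlapping pairs: RM38 & RM39, RM38 & RM40, RM38 & RM41, RM38 & RM42, RM39 & RM40, RM39 & RM41, RM39 & RM42, RM40 & RM41, RM40 & RM42, RM41 & RM42 — 10 in total.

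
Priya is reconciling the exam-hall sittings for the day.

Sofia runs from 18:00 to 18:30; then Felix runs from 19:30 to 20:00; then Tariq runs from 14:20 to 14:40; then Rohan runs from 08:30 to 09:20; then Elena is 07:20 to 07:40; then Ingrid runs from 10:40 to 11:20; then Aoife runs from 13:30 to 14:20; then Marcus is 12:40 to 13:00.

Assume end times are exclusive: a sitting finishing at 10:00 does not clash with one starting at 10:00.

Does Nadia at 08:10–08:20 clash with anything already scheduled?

No — it doesn't clash with anything

Elena: ends 07:40 at or before Nadia starts 08:10 → clear.
Rohan: starts 08:30 at or after Nadia ends 08:20 → clear.
Ingrid: starts 10:40 at or after Nadia ends 08:20 → clear.
Marcus: starts 12:40 at or after Nadia ends 08:20 → clear.
Aoife: starts 13:30 at or after Nadia ends 08:20 → clear.
Tariq: starts 14:20 at or after Nadia ends 08:20 → clear.
Sofia: starts 18:00 at or after Nadia ends 08:20 → clear.
Felix: starts 19:30 at or after Nadia ends 08:20 → clear.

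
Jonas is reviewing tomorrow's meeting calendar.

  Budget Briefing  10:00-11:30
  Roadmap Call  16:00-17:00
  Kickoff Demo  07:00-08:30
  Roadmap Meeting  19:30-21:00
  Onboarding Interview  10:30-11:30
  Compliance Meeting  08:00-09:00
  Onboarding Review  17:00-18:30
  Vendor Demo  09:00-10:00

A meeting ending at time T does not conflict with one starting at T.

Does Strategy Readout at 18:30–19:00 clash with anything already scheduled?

Kickoff Demo: ends 08:30 at or before Strategy Readout starts 18:30 → clear.
Compliance Meeting: ends 09:00 at or before Strategy Readout starts 18:30 → clear.
Vendor Demo: ends 10:00 at or before Strategy Readout starts 18:30 → clear.
Budget Briefing: ends 11:30 at or before Strategy Readout starts 18:30 → clear.
Onboarding Interview: ends 11:30 at or before Strategy Readout starts 18:30 → clear.
Roadmap Call: ends 17:00 at or before Strategy Readout starts 18:30 → clear.
Onboarding Review: ends 18:30 at or before Strategy Readout starts 18:30 → clear.
Roadmap Meeting: starts 19:30 at or after Strategy Readout ends 19:00 → clear.

No — it doesn't clash with anything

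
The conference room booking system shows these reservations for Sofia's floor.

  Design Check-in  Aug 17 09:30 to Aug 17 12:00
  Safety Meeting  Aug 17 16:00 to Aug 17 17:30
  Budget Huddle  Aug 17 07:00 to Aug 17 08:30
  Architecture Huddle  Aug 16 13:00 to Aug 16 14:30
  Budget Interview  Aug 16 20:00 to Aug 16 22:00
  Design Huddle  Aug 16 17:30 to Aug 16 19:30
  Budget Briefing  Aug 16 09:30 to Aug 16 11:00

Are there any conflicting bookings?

No

Sorted by start: Budget Briefing, Architecture Huddle, Design Huddle, Budget Interview, Budget Huddle, Design Check-in, Safety Meeting.
Architecture Huddle starts after Budget Briefing ends; Budget Briefing is clear from here.
Design Huddle starts after Architecture Huddle ends; Architecture Huddle is clear from here.
Budget Interview starts after Design Huddle ends; Design Huddle is clear from here.
Budget Huddle starts after Budget Interview ends; Budget Interview is clear from here.
Design Check-in starts after Budget Huddle ends; Budget Huddle is clear from here.
Safety Meeting starts after Design Check-in ends.
Every pair is clear; the schedule has no overlaps.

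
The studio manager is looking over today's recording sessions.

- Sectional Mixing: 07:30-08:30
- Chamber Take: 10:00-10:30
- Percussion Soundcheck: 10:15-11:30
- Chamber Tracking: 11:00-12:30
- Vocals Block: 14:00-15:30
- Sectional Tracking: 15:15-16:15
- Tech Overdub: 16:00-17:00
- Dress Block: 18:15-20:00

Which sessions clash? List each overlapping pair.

Chamber Take & Percussion Soundcheck, Chamber Tracking & Percussion Soundcheck, Sectional Tracking & Tech Overdub, Sectional Tracking & Vocals Block

Check each pair: they overlap iff neither finishes before the other starts.
Sorted by start: Sectional Mixing, Chamber Take, Percussion Soundcheck, Chamber Tracking, Vocals Block, Sectional Tracking, Tech Overdub, Dress Block.
Chamber Take starts after Sectional Mixing ends; Sectional Mixing is clear from here.
Percussion Soundcheck starts before Chamber Take ends → Chamber Take and Percussion Soundcheck overlap.
Chamber Tracking starts after Chamber Take ends; Chamber Take is clear from here.
Chamber Tracking starts before Percussion Soundcheck ends → Percussion Soundcheck and Chamber Tracking overlap.
Vocals Block starts after Percussion Soundcheck ends; Percussion Soundcheck is clear from here.
Vocals Block starts after Chamber Tracking ends; Chamber Tracking is clear from here.
Sectional Tracking starts before Vocals Block ends → Vocals Block and Sectional Tracking overlap.
Tech Overdub starts after Vocals Block ends; Vocals Block is clear from here.
Tech Overdub starts before Sectional Tracking ends → Sectional Tracking and Tech Overdub overlap.
Dress Block starts after Sectional Tracking ends.
Dress Block starts after Tech Overdub ends.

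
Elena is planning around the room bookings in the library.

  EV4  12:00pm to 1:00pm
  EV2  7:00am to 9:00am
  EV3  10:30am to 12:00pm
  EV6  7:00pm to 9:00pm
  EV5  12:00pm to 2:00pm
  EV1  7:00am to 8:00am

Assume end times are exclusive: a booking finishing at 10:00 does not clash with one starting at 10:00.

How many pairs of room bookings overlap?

2

Sorted by start: EV1, EV2, EV3, EV4, EV5, EV6.
EV2 starts before EV1 ends → EV1 and EV2 overlap.
EV3 starts after EV1 ends, so nothing later overlaps EV1 either.
EV3 starts after EV2 ends, so nothing later overlaps EV2 either.
EV4 starts exactly when EV3 ends (back-to-back, no overlap), so nothing later overlaps EV3 either.
EV5 starts before EV4 ends → EV4 and EV5 overlap.
EV6 starts after EV4 ends.
EV6 starts after EV5 ends.
Overlapping pairs: EV1 & EV2, EV4 & EV5 — 2 in total.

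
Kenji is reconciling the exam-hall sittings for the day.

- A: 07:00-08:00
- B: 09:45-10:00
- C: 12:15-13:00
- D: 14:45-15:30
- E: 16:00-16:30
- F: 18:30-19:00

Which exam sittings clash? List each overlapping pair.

no overlapping pairs

Check each pair: they overlap iff neither finishes before the other starts.
Sorted by start: A, B, C, D, E, F.
B starts after A ends, so nothing later overlaps A either.
C starts after B ends, so nothing later overlaps B either.
D starts after C ends, so nothing later overlaps C either.
E starts after D ends, so nothing later overlaps D either.
F starts after E ends.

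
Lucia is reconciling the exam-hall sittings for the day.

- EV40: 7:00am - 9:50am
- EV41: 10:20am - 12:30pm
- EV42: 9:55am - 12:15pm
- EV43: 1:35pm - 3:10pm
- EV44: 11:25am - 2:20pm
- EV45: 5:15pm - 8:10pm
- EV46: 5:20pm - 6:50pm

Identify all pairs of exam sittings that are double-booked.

Sorted by start: EV40, EV42, EV41, EV44, EV43, EV45, EV46.
EV42 starts after EV40 ends, so EV40 has no further overlaps.
EV41 starts before EV42 ends → EV42 and EV41 overlap.
EV44 starts before EV42 ends → EV42 and EV44 overlap.
EV43 starts after EV42 ends, so EV42 has no further overlaps.
EV44 starts before EV41 ends → EV41 and EV44 overlap.
EV43 starts after EV41 ends, so EV41 has no further overlaps.
EV43 starts before EV44 ends → EV44 and EV43 overlap.
EV45 starts after EV44 ends, so EV44 has no further overlaps.
EV45 starts after EV43 ends, so EV43 has no further overlaps.
EV46 starts before EV45 ends → EV45 and EV46 overlap.

EV41 & EV42, EV41 & EV44, EV42 & EV44, EV43 & EV44, EV45 & EV46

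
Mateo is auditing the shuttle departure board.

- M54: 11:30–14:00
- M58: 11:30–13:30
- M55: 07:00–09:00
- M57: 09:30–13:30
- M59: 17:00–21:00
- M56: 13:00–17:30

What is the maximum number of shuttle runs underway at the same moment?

Sweep the timeline, counting +1 at each start and −1 at each end (ends before starts at a tie):
07:00 start M55 → 1
09:00 end M55 → 0
09:30 start M57 → 1
11:30 start M54 → 2
11:30 start M58 → 3
13:00 start M56 → 4
13:30 end M57 → 3
13:30 end M58 → 2
14:00 end M54 → 1
17:00 start M59 → 2
17:30 end M56 → 1
21:00 end M59 → 0
Peak is 4, at 13:00 (M54, M56, M57, M58).

4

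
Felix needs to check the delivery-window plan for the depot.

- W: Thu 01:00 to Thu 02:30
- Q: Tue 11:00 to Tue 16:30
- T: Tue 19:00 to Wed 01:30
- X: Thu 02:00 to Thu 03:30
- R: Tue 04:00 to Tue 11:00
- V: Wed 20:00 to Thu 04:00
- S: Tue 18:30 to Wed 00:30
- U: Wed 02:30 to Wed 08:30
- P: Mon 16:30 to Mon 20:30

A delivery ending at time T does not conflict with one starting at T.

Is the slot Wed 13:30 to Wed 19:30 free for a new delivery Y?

Yes — the slot is free

P: ends Mon 20:30 at or before Y starts Wed 13:30 → clear.
R: ends Tue 11:00 at or before Y starts Wed 13:30 → clear.
Q: ends Tue 16:30 at or before Y starts Wed 13:30 → clear.
S: ends Wed 00:30 at or before Y starts Wed 13:30 → clear.
T: ends Wed 01:30 at or before Y starts Wed 13:30 → clear.
U: ends Wed 08:30 at or before Y starts Wed 13:30 → clear.
V: starts Wed 20:00 at or after Y ends Wed 19:30 → clear.
W: starts Thu 01:00 at or after Y ends Wed 19:30 → clear.
X: starts Thu 02:00 at or after Y ends Wed 19:30 → clear.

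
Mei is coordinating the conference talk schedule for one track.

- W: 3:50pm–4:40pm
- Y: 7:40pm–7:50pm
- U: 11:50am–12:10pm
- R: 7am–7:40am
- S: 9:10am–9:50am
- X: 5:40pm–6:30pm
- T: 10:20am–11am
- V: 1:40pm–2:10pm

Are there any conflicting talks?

Sorted by start: R, S, T, U, V, W, X, Y.
S starts after R ends — done with R.
T starts after S ends — done with S.
U starts after T ends — done with T.
V starts after U ends — done with U.
W starts after V ends — done with V.
X starts after W ends — done with W.
Y starts after X ends.
Every pair is clear; the schedule has no overlaps.

No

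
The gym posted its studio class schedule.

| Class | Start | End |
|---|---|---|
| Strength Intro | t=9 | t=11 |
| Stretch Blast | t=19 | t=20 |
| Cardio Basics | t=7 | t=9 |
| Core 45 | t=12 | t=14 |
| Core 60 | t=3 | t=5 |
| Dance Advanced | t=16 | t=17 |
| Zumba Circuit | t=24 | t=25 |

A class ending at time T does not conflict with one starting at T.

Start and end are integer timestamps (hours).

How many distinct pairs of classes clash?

Two intervals overlap when each starts before the other ends.
Sorted by start: Core 60, Cardio Basics, Strength Intro, Core 45, Dance Advanced, Stretch Blast, Zumba Circuit.
Cardio Basics starts after Core 60 ends; Core 60 is clear from here.
Strength Intro starts exactly when Cardio Basics ends (back-to-back, no overlap); Cardio Basics is clear from here.
Core 45 starts after Strength Intro ends; Strength Intro is clear from here.
Dance Advanced starts after Core 45 ends; Core 45 is clear from here.
Stretch Blast starts after Dance Advanced ends; Dance Advanced is clear from here.
Zumba Circuit starts after Stretch Blast ends.
No pair overlaps.

0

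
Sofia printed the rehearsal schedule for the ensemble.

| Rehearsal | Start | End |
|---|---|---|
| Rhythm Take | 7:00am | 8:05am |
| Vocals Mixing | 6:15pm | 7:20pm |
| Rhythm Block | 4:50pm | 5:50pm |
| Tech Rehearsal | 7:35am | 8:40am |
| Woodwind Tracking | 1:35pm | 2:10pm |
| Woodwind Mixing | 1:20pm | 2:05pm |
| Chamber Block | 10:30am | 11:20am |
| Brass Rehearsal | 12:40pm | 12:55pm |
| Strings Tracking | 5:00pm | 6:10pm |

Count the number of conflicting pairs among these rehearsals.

Two intervals overlap when each starts before the other ends.
Sorted by start: Rhythm Take, Tech Rehearsal, Chamber Block, Brass Rehearsal, Woodwind Mixing, Woodwind Tracking, Rhythm Block, Strings Tracking, Vocals Mixing.
Tech Rehearsal starts before Rhythm Take ends → Rhythm Take and Tech Rehearsal overlap.
Chamber Block starts after Rhythm Take ends, so Rhythm Take has no further overlaps.
Chamber Block starts after Tech Rehearsal ends, so Tech Rehearsal has no further overlaps.
Brass Rehearsal starts after Chamber Block ends, so Chamber Block has no further overlaps.
Woodwind Mixing starts after Brass Rehearsal ends, so Brass Rehearsal has no further overlaps.
Woodwind Tracking starts before Woodwind Mixing ends → Woodwind Mixing and Woodwind Tracking overlap.
Rhythm Block starts after Woodwind Mixing ends, so Woodwind Mixing has no further overlaps.
Rhythm Block starts after Woodwind Tracking ends, so Woodwind Tracking has no further overlaps.
Strings Tracking starts before Rhythm Block ends → Rhythm Block and Strings Tracking overlap.
Vocals Mixing starts after Rhythm Block ends.
Vocals Mixing starts after Strings Tracking ends.
Overlapping pairs: Rhythm Block & Strings Tracking, Rhythm Take & Tech Rehearsal, Woodwind Mixing & Woodwind Tracking — 3 in total.

3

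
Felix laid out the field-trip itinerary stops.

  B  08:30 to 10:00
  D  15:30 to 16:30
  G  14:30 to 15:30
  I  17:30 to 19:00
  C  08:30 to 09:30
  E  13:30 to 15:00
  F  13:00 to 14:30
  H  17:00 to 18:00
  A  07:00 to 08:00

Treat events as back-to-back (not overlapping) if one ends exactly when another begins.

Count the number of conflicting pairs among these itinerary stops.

Sorted by start: A, B, C, F, E, G, D, H, I.
B starts after A ends; A is clear from here.
C starts before B ends → B and C overlap.
F starts after B ends; B is clear from here.
F starts after C ends; C is clear from here.
E starts before F ends → F and E overlap.
G starts exactly when F ends (back-to-back, no overlap); F is clear from here.
G starts before E ends → E and G overlap.
D starts after E ends; E is clear from here.
D starts exactly when G ends (back-to-back, no overlap); G is clear from here.
H starts after D ends; D is clear from here.
I starts before H ends → H and I overlap.
Overlapping pairs: B & C, E & F, E & G, H & I — 4 in total.

4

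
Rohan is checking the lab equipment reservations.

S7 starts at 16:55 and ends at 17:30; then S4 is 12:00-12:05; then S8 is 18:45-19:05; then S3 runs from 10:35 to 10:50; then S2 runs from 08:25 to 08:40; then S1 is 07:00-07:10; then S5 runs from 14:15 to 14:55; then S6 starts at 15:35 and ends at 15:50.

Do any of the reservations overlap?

Sorted by start: S1, S2, S3, S4, S5, S6, S7, S8.
S2 starts after S1 ends, so S1 has no further overlaps.
S3 starts after S2 ends, so S2 has no further overlaps.
S4 starts after S3 ends, so S3 has no further overlaps.
S5 starts after S4 ends, so S4 has no further overlaps.
S6 starts after S5 ends, so S5 has no further overlaps.
S7 starts after S6 ends, so S6 has no further overlaps.
S8 starts after S7 ends.
Every pair is clear; the schedule has no overlaps.

No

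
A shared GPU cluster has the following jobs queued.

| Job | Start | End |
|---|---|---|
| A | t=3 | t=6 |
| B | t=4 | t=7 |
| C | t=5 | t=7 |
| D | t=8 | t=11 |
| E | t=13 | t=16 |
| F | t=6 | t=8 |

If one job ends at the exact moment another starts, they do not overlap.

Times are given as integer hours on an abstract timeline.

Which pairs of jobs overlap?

Sorted by start: A, B, C, F, D, E.
B starts before A ends → A and B overlap.
C starts before A ends → A and C overlap.
F starts exactly when A ends (back-to-back, no overlap); A is clear from here.
C starts before B ends → B and C overlap.
F starts before B ends → B and F overlap.
D starts after B ends; B is clear from here.
F starts before C ends → C and F overlap.
D starts after C ends; C is clear from here.
D starts exactly when F ends (back-to-back, no overlap); F is clear from here.
E starts after D ends.

A & B, A & C, B & C, B & F, C & F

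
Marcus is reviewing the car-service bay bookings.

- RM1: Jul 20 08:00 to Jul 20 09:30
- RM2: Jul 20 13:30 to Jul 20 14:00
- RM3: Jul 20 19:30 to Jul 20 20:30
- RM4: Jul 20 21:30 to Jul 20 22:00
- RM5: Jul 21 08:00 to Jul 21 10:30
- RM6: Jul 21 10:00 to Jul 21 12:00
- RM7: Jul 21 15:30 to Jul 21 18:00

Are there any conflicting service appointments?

Yes

Two intervals overlap when each starts before the other ends.
Sorted by start: RM1, RM2, RM3, RM4, RM5, RM6, RM7.
RM2 starts after RM1 ends — done with RM1.
RM3 starts after RM2 ends — done with RM2.
RM4 starts after RM3 ends — done with RM3.
RM5 starts after RM4 ends — done with RM4.
RM6 starts before RM5 ends → RM5 and RM6 overlap.
That's a conflict, so the schedule is not conflict-free.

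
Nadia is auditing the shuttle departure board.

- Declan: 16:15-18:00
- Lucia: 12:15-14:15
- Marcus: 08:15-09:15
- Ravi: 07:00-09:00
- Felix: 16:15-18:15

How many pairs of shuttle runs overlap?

Two intervals overlap when each starts before the other ends.
Sorted by start: Ravi, Marcus, Lucia, Declan, Felix.
Marcus starts before Ravi ends → Ravi and Marcus overlap.
Lucia starts after Ravi ends, so nothing later overlaps Ravi either.
Lucia starts after Marcus ends, so nothing later overlaps Marcus either.
Declan starts after Lucia ends, so nothing later overlaps Lucia either.
Felix starts before Declan ends → Declan and Felix overlap.
Overlapping pairs: Declan & Felix, Marcus & Ravi — 2 in total.

2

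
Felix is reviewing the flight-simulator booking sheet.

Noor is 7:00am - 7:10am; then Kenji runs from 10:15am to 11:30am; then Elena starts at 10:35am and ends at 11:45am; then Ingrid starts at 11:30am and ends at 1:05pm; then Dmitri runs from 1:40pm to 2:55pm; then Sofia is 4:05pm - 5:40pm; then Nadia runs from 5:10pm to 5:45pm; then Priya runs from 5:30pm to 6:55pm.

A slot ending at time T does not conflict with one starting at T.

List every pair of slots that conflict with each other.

Sorted by start: Noor, Kenji, Elena, Ingrid, Dmitri, Sofia, Nadia, Priya.
Kenji starts after Noor ends — done with Noor.
Elena starts before Kenji ends → Kenji and Elena overlap.
Ingrid starts exactly when Kenji ends (back-to-back, no overlap) — done with Kenji.
Ingrid starts before Elena ends → Elena and Ingrid overlap.
Dmitri starts after Elena ends — done with Elena.
Dmitri starts after Ingrid ends — done with Ingrid.
Sofia starts after Dmitri ends — done with Dmitri.
Nadia starts before Sofia ends → Sofia and Nadia overlap.
Priya starts before Sofia ends → Sofia and Priya overlap.
Priya starts before Nadia ends → Nadia and Priya overlap.

Elena & Ingrid, Elena & Kenji, Nadia & Priya, Nadia & Sofia, Priya & Sofia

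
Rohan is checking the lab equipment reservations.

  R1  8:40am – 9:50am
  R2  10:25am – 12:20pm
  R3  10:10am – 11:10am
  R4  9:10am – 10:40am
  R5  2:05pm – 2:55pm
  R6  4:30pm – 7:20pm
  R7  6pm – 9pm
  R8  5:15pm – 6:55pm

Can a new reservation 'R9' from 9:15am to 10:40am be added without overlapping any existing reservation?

No — it overlaps R1, R2, R3, R4

R1: starts 8:40am before R9 ends 10:40am, and ends 9:50am after R9 starts 9:15am → overlap.
R4: starts 9:10am before R9 ends 10:40am, and ends 10:40am after R9 starts 9:15am → overlap.
R3: starts 10:10am before R9 ends 10:40am, and ends 11:10am after R9 starts 9:15am → overlap.
R2: starts 10:25am before R9 ends 10:40am, and ends 12:20pm after R9 starts 9:15am → overlap.
R5: starts 2:05pm at or after R9 ends 10:40am → clear.
R6: starts 4:30pm at or after R9 ends 10:40am → clear.
R8: starts 5:15pm at or after R9 ends 10:40am → clear.
R7: starts 6pm at or after R9 ends 10:40am → clear.
R9 overlaps R1, R2, R3, R4.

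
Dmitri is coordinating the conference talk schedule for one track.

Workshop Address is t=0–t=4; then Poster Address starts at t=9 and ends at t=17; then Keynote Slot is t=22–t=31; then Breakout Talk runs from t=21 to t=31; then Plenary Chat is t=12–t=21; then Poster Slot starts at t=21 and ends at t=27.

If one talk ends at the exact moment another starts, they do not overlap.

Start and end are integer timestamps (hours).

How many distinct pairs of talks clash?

Sorted by start: Workshop Address, Poster Address, Plenary Chat, Poster Slot, Breakout Talk, Keynote Slot.
Poster Address starts after Workshop Address ends, so Workshop Address has no further overlaps.
Plenary Chat starts before Poster Address ends → Poster Address and Plenary Chat overlap.
Poster Slot starts after Poster Address ends, so Poster Address has no further overlaps.
Poster Slot starts exactly when Plenary Chat ends (back-to-back, no overlap), so Plenary Chat has no further overlaps.
Breakout Talk starts before Poster Slot ends → Poster Slot and Breakout Talk overlap.
Keynote Slot starts before Poster Slot ends → Poster Slot and Keynote Slot overlap.
Keynote Slot starts before Breakout Talk ends → Breakout Talk and Keynote Slot overlap.
Overlapping pairs: Breakout Talk & Keynote Slot, Breakout Talk & Poster Slot, Keynote Slot & Poster Slot, Plenary Chat & Poster Address — 4 in total.

4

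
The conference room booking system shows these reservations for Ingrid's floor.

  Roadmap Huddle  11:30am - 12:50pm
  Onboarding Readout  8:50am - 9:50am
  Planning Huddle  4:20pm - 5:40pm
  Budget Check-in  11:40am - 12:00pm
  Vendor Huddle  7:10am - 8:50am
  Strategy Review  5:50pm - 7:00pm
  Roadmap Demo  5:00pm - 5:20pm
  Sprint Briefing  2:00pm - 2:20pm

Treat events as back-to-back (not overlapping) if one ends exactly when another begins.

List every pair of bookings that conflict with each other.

Budget Check-in & Roadmap Huddle, Planning Huddle & Roadmap Demo

Sorted by start: Vendor Huddle, Onboarding Readout, Roadmap Huddle, Budget Check-in, Sprint Briefing, Planning Huddle, Roadmap Demo, Strategy Review.
Onboarding Readout starts exactly when Vendor Huddle ends (back-to-back, no overlap), so nothing later overlaps Vendor Huddle either.
Roadmap Huddle starts after Onboarding Readout ends, so nothing later overlaps Onboarding Readout either.
Budget Check-in starts before Roadmap Huddle ends → Roadmap Huddle and Budget Check-in overlap.
Sprint Briefing starts after Roadmap Huddle ends, so nothing later overlaps Roadmap Huddle either.
Sprint Briefing starts after Budget Check-in ends, so nothing later overlaps Budget Check-in either.
Planning Huddle starts after Sprint Briefing ends, so nothing later overlaps Sprint Briefing either.
Roadmap Demo starts before Planning Huddle ends → Planning Huddle and Roadmap Demo overlap.
Strategy Review starts after Planning Huddle ends.
Strategy Review starts after Roadmap Demo ends.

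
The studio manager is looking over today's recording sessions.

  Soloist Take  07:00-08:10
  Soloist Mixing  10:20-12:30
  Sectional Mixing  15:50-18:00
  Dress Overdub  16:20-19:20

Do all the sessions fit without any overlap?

No

Two intervals overlap when each starts before the other ends.
Sorted by start: Soloist Take, Soloist Mixing, Sectional Mixing, Dress Overdub.
Soloist Mixing starts after Soloist Take ends, so Soloist Take has no further overlaps.
Sectional Mixing starts after Soloist Mixing ends, so Soloist Mixing has no further overlaps.
Dress Overdub starts before Sectional Mixing ends → Sectional Mixing and Dress Overdub overlap.
That's a conflict, so the schedule is not conflict-free.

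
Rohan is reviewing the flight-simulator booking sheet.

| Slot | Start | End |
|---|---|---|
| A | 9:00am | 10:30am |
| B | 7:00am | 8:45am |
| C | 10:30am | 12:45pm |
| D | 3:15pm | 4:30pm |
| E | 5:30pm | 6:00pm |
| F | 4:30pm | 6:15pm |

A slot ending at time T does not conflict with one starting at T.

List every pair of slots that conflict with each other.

Two intervals overlap when each starts before the other ends.
Sorted by start: B, A, C, D, F, E.
A starts after B ends; B is clear from here.
C starts exactly when A ends (back-to-back, no overlap); A is clear from here.
D starts after C ends; C is clear from here.
F starts exactly when D ends (back-to-back, no overlap); D is clear from here.
E starts before F ends → F and E overlap.

E & F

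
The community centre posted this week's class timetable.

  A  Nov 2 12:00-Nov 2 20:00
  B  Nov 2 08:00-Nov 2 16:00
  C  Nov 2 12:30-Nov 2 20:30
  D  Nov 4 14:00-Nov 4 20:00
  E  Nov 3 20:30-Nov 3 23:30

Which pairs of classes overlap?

Sorted by start: B, A, C, E, D.
A starts before B ends → B and A overlap.
C starts before B ends → B and C overlap.
E starts after B ends — done with B.
C starts before A ends → A and C overlap.
E starts after A ends — done with A.
E starts after C ends — done with C.
D starts after E ends.

A & B, A & C, B & C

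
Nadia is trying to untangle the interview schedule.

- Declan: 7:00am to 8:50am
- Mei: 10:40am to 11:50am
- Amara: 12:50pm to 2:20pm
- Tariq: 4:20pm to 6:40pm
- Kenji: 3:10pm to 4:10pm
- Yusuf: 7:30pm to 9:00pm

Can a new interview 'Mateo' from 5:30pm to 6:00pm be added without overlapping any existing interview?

No — it overlaps Tariq

Declan: ends 8:50am at or before Mateo starts 5:30pm → clear.
Mei: ends 11:50am at or before Mateo starts 5:30pm → clear.
Amara: ends 2:20pm at or before Mateo starts 5:30pm → clear.
Kenji: ends 4:10pm at or before Mateo starts 5:30pm → clear.
Tariq: starts 4:20pm before Mateo ends 6:00pm, and ends 6:40pm after Mateo starts 5:30pm → overlap.
Yusuf: starts 7:30pm at or after Mateo ends 6:00pm → clear.
Mateo overlaps Tariq.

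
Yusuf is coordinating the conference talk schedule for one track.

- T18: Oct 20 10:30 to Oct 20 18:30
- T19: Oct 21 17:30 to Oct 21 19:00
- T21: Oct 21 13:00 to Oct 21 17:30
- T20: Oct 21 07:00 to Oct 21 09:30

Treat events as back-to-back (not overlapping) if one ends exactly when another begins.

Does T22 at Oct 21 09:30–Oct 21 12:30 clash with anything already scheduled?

T18: ends Oct 20 18:30 at or before T22 starts Oct 21 09:30 → clear.
T20: ends Oct 21 09:30 at or before T22 starts Oct 21 09:30 → clear.
T21: starts Oct 21 13:00 at or after T22 ends Oct 21 12:30 → clear.
T19: starts Oct 21 17:30 at or after T22 ends Oct 21 12:30 → clear.

No — it doesn't clash with anything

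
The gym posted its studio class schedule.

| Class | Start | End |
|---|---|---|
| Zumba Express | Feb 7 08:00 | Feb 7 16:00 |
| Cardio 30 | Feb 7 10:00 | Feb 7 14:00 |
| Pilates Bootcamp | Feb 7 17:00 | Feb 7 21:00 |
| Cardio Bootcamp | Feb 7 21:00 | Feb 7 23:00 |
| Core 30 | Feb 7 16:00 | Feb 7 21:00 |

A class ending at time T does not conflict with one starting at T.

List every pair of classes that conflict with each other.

Cardio 30 & Zumba Express, Core 30 & Pilates Bootcamp

Sorted by start: Zumba Express, Cardio 30, Core 30, Pilates Bootcamp, Cardio Bootcamp.
Cardio 30 starts before Zumba Express ends → Zumba Express and Cardio 30 overlap.
Core 30 starts exactly when Zumba Express ends (back-to-back, no overlap); Zumba Express is clear from here.
Core 30 starts after Cardio 30 ends; Cardio 30 is clear from here.
Pilates Bootcamp starts before Core 30 ends → Core 30 and Pilates Bootcamp overlap.
Cardio Bootcamp starts exactly when Core 30 ends (back-to-back, no overlap).
Cardio Bootcamp starts exactly when Pilates Bootcamp ends (back-to-back, no overlap).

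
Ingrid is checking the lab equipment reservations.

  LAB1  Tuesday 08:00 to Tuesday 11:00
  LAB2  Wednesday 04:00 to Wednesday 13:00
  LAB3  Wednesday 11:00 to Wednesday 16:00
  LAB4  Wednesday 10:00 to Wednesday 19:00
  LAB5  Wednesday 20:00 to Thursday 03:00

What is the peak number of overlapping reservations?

Sort all start/end points and keep a running count:
Tuesday 08:00 start LAB1 → 1
Tuesday 11:00 end LAB1 → 0
Wednesday 04:00 start LAB2 → 1
Wednesday 10:00 start LAB4 → 2
Wednesday 11:00 start LAB3 → 3
Wednesday 13:00 end LAB2 → 2
Wednesday 16:00 end LAB3 → 1
Wednesday 19:00 end LAB4 → 0
Wednesday 20:00 start LAB5 → 1
Thursday 03:00 end LAB5 → 0
Peak is 3, at Wednesday 11:00 (LAB2, LAB3, LAB4).

3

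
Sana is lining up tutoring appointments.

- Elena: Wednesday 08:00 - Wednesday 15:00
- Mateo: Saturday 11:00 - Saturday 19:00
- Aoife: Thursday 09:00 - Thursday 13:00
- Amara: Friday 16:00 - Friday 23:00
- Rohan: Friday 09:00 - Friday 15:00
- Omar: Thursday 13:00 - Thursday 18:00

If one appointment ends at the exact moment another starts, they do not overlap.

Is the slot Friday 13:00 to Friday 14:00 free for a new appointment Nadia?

No — it overlaps Rohan

Elena: ends Wednesday 15:00 at or before Nadia starts Friday 13:00 → clear.
Aoife: ends Thursday 13:00 at or before Nadia starts Friday 13:00 → clear.
Omar: ends Thursday 18:00 at or before Nadia starts Friday 13:00 → clear.
Rohan: starts Friday 09:00 before Nadia ends Friday 14:00, and ends Friday 15:00 after Nadia starts Friday 13:00 → overlap.
Amara: starts Friday 16:00 at or after Nadia ends Friday 14:00 → clear.
Mateo: starts Saturday 11:00 at or after Nadia ends Friday 14:00 → clear.
Nadia overlaps Rohan.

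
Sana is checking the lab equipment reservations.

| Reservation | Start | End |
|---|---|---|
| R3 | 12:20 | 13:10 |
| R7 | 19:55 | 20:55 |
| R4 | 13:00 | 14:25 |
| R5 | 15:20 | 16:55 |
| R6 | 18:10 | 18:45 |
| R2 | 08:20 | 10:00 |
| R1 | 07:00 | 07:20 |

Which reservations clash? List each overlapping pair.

Sorted by start: R1, R2, R3, R4, R5, R6, R7.
R2 starts after R1 ends, so nothing later overlaps R1 either.
R3 starts after R2 ends, so nothing later overlaps R2 either.
R4 starts before R3 ends → R3 and R4 overlap.
R5 starts after R3 ends, so nothing later overlaps R3 either.
R5 starts after R4 ends, so nothing later overlaps R4 either.
R6 starts after R5 ends, so nothing later overlaps R5 either.
R7 starts after R6 ends.

R3 & R4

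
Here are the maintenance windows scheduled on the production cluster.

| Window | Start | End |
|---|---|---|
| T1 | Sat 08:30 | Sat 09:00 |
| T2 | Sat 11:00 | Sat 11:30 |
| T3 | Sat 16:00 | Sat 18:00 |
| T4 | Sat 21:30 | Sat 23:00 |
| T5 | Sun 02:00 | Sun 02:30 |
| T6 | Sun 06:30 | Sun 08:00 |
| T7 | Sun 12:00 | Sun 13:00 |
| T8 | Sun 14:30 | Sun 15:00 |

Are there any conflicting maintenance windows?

Sorted by start: T1, T2, T3, T4, T5, T6, T7, T8.
T2 starts after T1 ends — done with T1.
T3 starts after T2 ends — done with T2.
T4 starts after T3 ends — done with T3.
T5 starts after T4 ends — done with T4.
T6 starts after T5 ends — done with T5.
T7 starts after T6 ends — done with T6.
T8 starts after T7 ends.
Every pair is clear; the schedule has no overlaps.

No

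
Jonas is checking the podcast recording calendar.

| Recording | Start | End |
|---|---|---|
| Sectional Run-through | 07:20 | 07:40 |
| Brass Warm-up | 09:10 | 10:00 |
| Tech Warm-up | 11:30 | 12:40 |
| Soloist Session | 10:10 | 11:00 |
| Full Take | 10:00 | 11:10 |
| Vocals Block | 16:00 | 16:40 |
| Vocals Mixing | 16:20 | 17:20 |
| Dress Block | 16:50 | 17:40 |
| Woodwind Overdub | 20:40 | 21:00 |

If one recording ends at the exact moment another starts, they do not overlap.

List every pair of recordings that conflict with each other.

Sorted by start: Sectional Run-through, Brass Warm-up, Full Take, Soloist Session, Tech Warm-up, Vocals Block, Vocals Mixing, Dress Block, Woodwind Overdub.
Brass Warm-up starts after Sectional Run-through ends; Sectional Run-through is clear from here.
Full Take starts exactly when Brass Warm-up ends (back-to-back, no overlap); Brass Warm-up is clear from here.
Soloist Session starts before Full Take ends → Full Take and Soloist Session overlap.
Tech Warm-up starts after Full Take ends; Full Take is clear from here.
Tech Warm-up starts after Soloist Session ends; Soloist Session is clear from here.
Vocals Block starts after Tech Warm-up ends; Tech Warm-up is clear from here.
Vocals Mixing starts before Vocals Block ends → Vocals Block and Vocals Mixing overlap.
Dress Block starts after Vocals Block ends; Vocals Block is clear from here.
Dress Block starts before Vocals Mixing ends → Vocals Mixing and Dress Block overlap.
Woodwind Overdub starts after Vocals Mixing ends.
Woodwind Overdub starts after Dress Block ends.

Dress Block & Vocals Mixing, Full Take & Soloist Session, Vocals Block & Vocals Mixing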